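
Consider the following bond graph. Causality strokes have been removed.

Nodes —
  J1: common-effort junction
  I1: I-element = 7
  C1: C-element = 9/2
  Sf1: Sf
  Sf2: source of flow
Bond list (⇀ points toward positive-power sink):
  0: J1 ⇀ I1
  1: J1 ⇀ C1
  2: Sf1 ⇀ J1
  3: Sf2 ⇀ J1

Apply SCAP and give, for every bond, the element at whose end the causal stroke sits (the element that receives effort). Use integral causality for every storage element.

β2 |Sf1  (source Sf1 imposes f)
β3 |Sf2  (Sf2 (Sf) sets flow on bond)
β0 |I1  (I1 outputs flow p/I1)
β1 |J1  (J1 needs exactly one e-in)

b0 |I1
b1 |J1
b2 |Sf1
b3 |Sf2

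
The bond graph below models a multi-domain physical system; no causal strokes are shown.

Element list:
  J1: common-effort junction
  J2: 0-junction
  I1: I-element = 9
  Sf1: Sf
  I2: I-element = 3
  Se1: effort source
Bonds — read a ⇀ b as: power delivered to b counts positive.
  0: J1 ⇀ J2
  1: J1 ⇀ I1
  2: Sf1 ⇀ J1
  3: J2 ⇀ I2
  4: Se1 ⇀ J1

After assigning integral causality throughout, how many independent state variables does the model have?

2  (I1, I2 all integral)

b2 stroke→Sf1  (Sf1 fixes flow; stroke at Sf1)
b4 stroke→J1  (source Se1 imposes e)
b0 stroke→J2  (common-e at J1 fixed by 4)
b1 stroke→I1  (common-e at J1 fixed by 4)
b3 stroke→I2  (J2: bond 0 brought effort, rest push out)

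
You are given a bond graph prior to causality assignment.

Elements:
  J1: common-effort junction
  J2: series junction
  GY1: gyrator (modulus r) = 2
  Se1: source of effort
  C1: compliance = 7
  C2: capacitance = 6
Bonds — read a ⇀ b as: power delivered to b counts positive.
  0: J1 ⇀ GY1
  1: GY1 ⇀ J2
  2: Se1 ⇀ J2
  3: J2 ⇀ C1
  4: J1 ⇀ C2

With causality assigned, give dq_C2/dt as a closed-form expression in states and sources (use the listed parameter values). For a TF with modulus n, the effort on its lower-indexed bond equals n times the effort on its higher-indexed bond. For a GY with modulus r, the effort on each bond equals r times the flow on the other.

bond 2 stroke→J2  (source Se1 imposes e)
bond 3 stroke→J2  (prefer integral on C1)
bond 1 stroke→GY1  (closing 1-jn rule on J2)
bond 0 stroke→GY1  (GY1 both-in/both-out from 1)
bond 4 stroke→J1  (J1: last free bond brings effort in)

dq_C2/dt = E_Se1/2 - q_C1/14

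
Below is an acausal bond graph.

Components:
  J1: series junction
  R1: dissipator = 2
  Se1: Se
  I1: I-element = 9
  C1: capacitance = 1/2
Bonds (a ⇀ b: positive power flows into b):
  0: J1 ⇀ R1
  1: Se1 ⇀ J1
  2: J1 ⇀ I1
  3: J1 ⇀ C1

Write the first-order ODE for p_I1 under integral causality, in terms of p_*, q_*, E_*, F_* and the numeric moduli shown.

dp_I1/dt = E_Se1 - 2*p_I1/9 - 2*q_C1

b1 |J1  (Se1 fixes effort; stroke away)
b2 |I1  (I1 integral (f out))
b0 |J1  (1-jn J1 has f-setter on 2)
b3 |J1  (common-f at J1 fixed by 2)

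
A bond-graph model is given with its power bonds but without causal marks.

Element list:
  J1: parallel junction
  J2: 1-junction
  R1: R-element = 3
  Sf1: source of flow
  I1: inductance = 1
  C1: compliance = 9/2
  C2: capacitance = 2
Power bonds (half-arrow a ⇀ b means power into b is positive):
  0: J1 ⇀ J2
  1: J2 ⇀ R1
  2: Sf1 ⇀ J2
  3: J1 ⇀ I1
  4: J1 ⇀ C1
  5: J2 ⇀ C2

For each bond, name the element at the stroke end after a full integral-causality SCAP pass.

#0 |J2
#1 |J2
#2 |Sf1
#3 |I1
#4 |J1
#5 |J2

#2 stroke→Sf1  (Sf1 fixes flow; stroke at Sf1)
#0 stroke→J2  (1-jn J2 has f-setter on 2)
#1 stroke→J2  (common-f at J2 fixed by 2)
#5 stroke→J2  (J2: bond 2 brought flow, rest push out)
#3 stroke→I1  (I1 integral (f out))
#4 stroke→J1  (only one effort-in slot at J1)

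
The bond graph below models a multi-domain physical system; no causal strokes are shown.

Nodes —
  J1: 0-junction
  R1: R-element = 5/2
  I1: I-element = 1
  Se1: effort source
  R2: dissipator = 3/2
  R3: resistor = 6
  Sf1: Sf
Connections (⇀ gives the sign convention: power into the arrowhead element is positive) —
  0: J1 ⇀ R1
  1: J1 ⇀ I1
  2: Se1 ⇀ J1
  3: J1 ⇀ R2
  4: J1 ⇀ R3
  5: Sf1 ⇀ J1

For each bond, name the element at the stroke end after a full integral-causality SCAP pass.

β0 stroke→R1
β1 stroke→I1
β2 stroke→J1
β3 stroke→R2
β4 stroke→R3
β5 stroke→Sf1

b2 →J1  (Se1 (Se) sets effort on bond)
b5 →Sf1  (Sf1: flow source, stroke at near end)
b0 →R1  (0-jn J1 has e-setter on 2)
b1 →I1  (common-e at J1 fixed by 2)
b3 →R2  (0-jn J1 has e-setter on 2)
b4 →R3  (J1 effort already set via bond 2)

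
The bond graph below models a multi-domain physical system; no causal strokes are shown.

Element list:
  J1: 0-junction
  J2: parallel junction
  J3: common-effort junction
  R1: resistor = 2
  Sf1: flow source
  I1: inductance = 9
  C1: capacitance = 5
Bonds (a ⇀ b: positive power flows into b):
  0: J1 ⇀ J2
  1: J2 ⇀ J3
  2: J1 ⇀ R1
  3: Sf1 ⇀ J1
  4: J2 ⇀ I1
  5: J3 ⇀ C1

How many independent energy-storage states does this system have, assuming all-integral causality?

2  (C1, I1 all integral)

bond 3 stroke at Sf1  (source Sf1 imposes f)
bond 4 stroke at I1  (I1 integral (f out))
bond 5 stroke at J3  (C1 integral (e out))
bond 1 stroke at J2  (J3 effort already set via bond 5)
bond 0 stroke at J1  (common-e at J2 fixed by 1)
bond 2 stroke at R1  (J1 effort already set via bond 0)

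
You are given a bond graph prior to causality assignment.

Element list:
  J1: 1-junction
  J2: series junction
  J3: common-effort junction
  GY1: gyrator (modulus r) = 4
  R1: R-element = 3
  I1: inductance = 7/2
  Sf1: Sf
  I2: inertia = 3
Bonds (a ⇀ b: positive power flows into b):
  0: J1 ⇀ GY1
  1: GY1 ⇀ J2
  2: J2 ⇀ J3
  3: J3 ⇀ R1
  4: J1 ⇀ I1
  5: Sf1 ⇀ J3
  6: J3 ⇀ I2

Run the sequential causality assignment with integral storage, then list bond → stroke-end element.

bond 0 →J1
bond 1 →J2
bond 2 →J3
bond 3 →R1
bond 4 →I1
bond 5 →Sf1
bond 6 →I2

bond 5 |Sf1  (Sf1 (Sf) sets flow on bond)
bond 4 |I1  (I1: I, integral causality)
bond 0 |J1  (1-jn J1 has f-setter on 4)
bond 1 |J2  (GY GY1: same side as bond 0)
bond 2 |J3  (J2 needs exactly one f-in)
bond 3 |R1  (J3 effort already set via bond 2)
bond 6 |I2  (0-jn J3 has e-setter on 2)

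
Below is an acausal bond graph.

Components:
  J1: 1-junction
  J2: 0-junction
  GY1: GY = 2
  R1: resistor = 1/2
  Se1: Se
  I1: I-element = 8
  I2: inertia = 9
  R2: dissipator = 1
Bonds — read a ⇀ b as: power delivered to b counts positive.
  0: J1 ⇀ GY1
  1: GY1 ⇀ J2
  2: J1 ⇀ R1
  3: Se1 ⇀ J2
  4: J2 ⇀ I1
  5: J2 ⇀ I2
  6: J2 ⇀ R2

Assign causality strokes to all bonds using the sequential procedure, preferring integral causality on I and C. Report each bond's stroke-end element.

b0 stroke→GY1
b1 stroke→GY1
b2 stroke→J1
b3 stroke→J2
b4 stroke→I1
b5 stroke→I2
b6 stroke→R2

β3 |J2  (Se1: effort source, stroke at far end)
β1 |GY1  (J2: bond 3 brought effort, rest push out)
β4 |I1  (J2 effort already set via bond 3)
β5 |I2  (0-jn J2 has e-setter on 3)
β6 |R2  (J2: bond 3 brought effort, rest push out)
β0 |GY1  (GY GY1: same side as bond 1)
β2 |J1  (J1 flow already set via bond 0)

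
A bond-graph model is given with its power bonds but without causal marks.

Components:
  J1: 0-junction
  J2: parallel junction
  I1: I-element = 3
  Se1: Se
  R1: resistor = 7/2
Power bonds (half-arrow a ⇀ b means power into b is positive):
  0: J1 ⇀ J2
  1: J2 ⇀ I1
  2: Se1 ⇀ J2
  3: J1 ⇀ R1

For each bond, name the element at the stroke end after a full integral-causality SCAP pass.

bond 2 stroke→J2  (Se1 (Se) sets effort on bond)
bond 0 stroke→J1  (J2 effort already set via bond 2)
bond 1 stroke→I1  (J2 effort already set via bond 2)
bond 3 stroke→R1  (0-jn J1 has e-setter on 0)

#0 stroke at J1
#1 stroke at I1
#2 stroke at J2
#3 stroke at R1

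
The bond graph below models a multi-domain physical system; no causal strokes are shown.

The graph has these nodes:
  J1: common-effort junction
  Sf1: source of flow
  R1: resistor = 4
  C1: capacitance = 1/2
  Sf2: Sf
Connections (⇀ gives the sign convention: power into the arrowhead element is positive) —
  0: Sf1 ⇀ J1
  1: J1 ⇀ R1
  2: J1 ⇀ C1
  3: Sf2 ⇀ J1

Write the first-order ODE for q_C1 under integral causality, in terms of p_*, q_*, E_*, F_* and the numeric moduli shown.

bond 0 stroke→Sf1  (Sf1 fixes flow; stroke at Sf1)
bond 3 stroke→Sf2  (Sf2 (Sf) sets flow on bond)
bond 2 stroke→J1  (prefer integral on C1)
bond 1 stroke→R1  (0-jn J1 has e-setter on 2)

dq_C1/dt = F_Sf1 + F_Sf2 - q_C1/2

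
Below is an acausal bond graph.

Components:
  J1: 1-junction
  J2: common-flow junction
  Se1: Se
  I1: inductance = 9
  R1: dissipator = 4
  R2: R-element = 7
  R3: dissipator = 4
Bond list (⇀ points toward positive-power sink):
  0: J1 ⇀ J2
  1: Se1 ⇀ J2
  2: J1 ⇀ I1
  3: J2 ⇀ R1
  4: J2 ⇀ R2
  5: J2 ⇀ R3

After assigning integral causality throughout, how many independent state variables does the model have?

1  (I1 all integral)

b1 stroke→J2  (Se1: effort source, stroke at far end)
b2 stroke→I1  (I1 integral (f out))
b0 stroke→J1  (J1: bond 2 brought flow, rest push out)
b3 stroke→J2  (J2 flow already set via bond 0)
b4 stroke→J2  (J2 flow already set via bond 0)
b5 stroke→J2  (J2 flow already set via bond 0)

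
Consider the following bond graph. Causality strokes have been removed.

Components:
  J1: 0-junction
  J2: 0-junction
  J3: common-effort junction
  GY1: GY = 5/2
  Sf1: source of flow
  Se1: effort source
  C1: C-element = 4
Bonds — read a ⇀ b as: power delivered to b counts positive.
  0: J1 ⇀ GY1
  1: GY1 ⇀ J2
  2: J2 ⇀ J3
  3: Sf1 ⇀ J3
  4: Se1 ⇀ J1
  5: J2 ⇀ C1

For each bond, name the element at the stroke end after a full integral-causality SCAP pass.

#0 |GY1
#1 |GY1
#2 |J3
#3 |Sf1
#4 |J1
#5 |J2

bond 3 stroke at Sf1  (source Sf1 imposes f)
bond 4 stroke at J1  (source Se1 imposes e)
bond 0 stroke at GY1  (J1 effort already set via bond 4)
bond 2 stroke at J3  (closing 0-jn rule on J3)
bond 1 stroke at GY1  (GY1: gyrator matches bond 0)
bond 5 stroke at J2  (J2 needs exactly one e-in)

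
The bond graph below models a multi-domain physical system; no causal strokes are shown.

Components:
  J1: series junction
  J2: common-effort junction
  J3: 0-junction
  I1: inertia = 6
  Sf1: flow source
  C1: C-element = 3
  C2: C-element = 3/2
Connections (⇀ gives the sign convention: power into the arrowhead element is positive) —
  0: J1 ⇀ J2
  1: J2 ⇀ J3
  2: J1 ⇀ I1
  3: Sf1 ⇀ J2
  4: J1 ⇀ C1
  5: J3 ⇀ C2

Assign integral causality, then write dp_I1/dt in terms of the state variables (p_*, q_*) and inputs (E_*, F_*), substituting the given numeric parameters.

b3 stroke at Sf1  (Sf1 (Sf) sets flow on bond)
b2 stroke at I1  (I1 outputs flow p/I1)
b0 stroke at J1  (common-f at J1 fixed by 2)
b4 stroke at J1  (1-jn J1 has f-setter on 2)
b1 stroke at J2  (only one effort-in slot at J2)
b5 stroke at J3  (J3: last free bond brings effort in)

dp_I1/dt = -q_C1/3 - 2*q_C2/3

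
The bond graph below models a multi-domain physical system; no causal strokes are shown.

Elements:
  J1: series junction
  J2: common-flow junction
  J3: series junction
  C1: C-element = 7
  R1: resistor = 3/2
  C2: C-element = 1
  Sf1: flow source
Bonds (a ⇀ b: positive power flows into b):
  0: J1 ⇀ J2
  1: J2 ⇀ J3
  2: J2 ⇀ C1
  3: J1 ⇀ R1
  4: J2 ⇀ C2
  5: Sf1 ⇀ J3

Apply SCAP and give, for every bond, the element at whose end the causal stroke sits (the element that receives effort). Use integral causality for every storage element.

β5 →Sf1  (Sf1 (Sf) sets flow on bond)
β1 →J3  (1-jn J3 has f-setter on 5)
β0 →J2  (common-f at J2 fixed by 1)
β2 →J2  (common-f at J2 fixed by 1)
β4 →J2  (common-f at J2 fixed by 1)
β3 →J1  (J1: bond 0 brought flow, rest push out)

b0 stroke→J2
b1 stroke→J3
b2 stroke→J2
b3 stroke→J1
b4 stroke→J2
b5 stroke→Sf1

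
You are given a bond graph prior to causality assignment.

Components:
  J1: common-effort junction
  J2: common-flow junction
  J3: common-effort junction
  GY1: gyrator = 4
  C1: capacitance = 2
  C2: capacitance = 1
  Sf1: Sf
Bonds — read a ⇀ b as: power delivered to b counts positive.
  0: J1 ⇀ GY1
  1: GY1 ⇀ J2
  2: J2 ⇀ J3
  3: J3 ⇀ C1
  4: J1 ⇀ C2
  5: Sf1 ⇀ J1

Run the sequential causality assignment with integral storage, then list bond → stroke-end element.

b5 |Sf1  (Sf1 fixes flow; stroke at Sf1)
b3 |J3  (C1 outputs effort q/C1)
b2 |J2  (common-e at J3 fixed by 3)
b1 |GY1  (only one flow-in slot at J2)
b0 |GY1  (GY1: gyrator matches bond 1)
b4 |J1  (only one effort-in slot at J1)

bond 0 |GY1
bond 1 |GY1
bond 2 |J2
bond 3 |J3
bond 4 |J1
bond 5 |Sf1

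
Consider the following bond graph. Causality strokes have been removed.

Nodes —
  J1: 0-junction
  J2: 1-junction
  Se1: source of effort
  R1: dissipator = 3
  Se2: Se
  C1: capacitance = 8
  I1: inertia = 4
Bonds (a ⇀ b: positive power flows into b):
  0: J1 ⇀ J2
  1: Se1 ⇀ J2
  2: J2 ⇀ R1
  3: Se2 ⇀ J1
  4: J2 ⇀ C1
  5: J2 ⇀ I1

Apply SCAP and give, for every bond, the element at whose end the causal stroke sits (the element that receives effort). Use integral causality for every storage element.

#1 stroke at J2  (Se1 fixes effort; stroke away)
#3 stroke at J1  (Se2 (Se) sets effort on bond)
#0 stroke at J2  (common-e at J1 fixed by 3)
#4 stroke at J2  (C1 integral (e out))
#5 stroke at I1  (prefer integral on I1)
#2 stroke at J2  (common-f at J2 fixed by 5)

#0 |J2
#1 |J2
#2 |J2
#3 |J1
#4 |J2
#5 |I1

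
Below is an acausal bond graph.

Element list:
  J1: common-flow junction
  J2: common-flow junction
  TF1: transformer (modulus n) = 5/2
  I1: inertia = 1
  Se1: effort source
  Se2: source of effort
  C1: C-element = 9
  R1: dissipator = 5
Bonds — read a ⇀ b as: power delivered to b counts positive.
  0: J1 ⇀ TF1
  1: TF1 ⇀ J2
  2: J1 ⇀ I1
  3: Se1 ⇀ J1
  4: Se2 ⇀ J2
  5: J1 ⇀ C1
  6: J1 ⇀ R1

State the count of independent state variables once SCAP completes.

#3 stroke→J1  (Se1: effort source, stroke at far end)
#4 stroke→J2  (Se2: effort source, stroke at far end)
#1 stroke→TF1  (J2: last free bond brings flow in)
#0 stroke→J1  (TF1: transformer flips bond 1)
#2 stroke→I1  (I1: I, integral causality)
#5 stroke→J1  (J1 flow already set via bond 2)
#6 stroke→J1  (1-jn J1 has f-setter on 2)

2  (C1, I1 all integral)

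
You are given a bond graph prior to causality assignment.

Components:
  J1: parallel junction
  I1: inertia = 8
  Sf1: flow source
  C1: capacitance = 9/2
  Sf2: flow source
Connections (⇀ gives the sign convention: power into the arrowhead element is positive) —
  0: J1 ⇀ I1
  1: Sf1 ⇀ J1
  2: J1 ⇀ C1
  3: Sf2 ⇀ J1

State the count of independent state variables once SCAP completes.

#1 →Sf1  (Sf1 fixes flow; stroke at Sf1)
#3 →Sf2  (source Sf2 imposes f)
#0 →I1  (I1: I, integral causality)
#2 →J1  (only one effort-in slot at J1)

2  (C1, I1 all integral)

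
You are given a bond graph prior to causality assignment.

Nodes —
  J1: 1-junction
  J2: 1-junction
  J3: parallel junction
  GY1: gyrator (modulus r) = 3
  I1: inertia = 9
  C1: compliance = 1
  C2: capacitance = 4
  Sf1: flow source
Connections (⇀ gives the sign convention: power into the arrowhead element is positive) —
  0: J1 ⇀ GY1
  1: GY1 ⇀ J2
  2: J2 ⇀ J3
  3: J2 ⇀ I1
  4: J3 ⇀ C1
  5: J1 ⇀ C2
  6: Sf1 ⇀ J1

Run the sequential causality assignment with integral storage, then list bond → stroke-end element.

bond 6 |Sf1  (Sf1 (Sf) sets flow on bond)
bond 0 |J1  (1-jn J1 has f-setter on 6)
bond 5 |J1  (common-f at J1 fixed by 6)
bond 1 |J2  (GY1: gyrator matches bond 0)
bond 3 |I1  (prefer integral on I1)
bond 2 |J2  (common-f at J2 fixed by 3)
bond 4 |J3  (J3 needs exactly one e-in)

β0 stroke at J1
β1 stroke at J2
β2 stroke at J2
β3 stroke at I1
β4 stroke at J3
β5 stroke at J1
β6 stroke at Sf1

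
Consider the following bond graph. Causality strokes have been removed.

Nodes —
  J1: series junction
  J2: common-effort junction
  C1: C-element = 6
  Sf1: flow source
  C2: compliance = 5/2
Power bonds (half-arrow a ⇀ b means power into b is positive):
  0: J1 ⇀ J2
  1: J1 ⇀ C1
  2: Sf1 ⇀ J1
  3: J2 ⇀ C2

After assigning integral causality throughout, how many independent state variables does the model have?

2  (C1, C2 all integral)

b2 stroke at Sf1  (source Sf1 imposes f)
b0 stroke at J1  (J1 flow already set via bond 2)
b1 stroke at J1  (1-jn J1 has f-setter on 2)
b3 stroke at J2  (closing 0-jn rule on J2)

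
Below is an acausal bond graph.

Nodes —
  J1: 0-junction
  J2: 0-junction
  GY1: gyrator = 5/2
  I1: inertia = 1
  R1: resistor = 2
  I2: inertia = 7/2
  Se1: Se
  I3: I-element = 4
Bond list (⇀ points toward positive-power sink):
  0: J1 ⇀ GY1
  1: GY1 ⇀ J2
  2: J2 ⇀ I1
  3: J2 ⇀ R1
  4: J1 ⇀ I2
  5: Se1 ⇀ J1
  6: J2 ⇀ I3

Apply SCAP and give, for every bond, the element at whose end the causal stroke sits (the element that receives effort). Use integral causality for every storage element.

bond 5 |J1  (Se1 fixes effort; stroke away)
bond 0 |GY1  (common-e at J1 fixed by 5)
bond 4 |I2  (common-e at J1 fixed by 5)
bond 1 |GY1  (GY GY1: same side as bond 0)
bond 2 |I1  (prefer integral on I1)
bond 6 |I3  (I3 outputs flow p/I3)
bond 3 |J2  (closing 0-jn rule on J2)

b0 →GY1
b1 →GY1
b2 →I1
b3 →J2
b4 →I2
b5 →J1
b6 →I3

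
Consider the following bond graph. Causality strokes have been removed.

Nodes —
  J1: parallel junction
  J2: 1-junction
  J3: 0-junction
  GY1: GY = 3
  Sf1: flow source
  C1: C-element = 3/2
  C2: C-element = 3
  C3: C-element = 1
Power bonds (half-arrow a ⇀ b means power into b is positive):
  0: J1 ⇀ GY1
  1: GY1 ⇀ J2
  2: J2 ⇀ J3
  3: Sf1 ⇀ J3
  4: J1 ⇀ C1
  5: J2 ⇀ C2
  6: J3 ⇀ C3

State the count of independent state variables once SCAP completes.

#3 stroke→Sf1  (source Sf1 imposes f)
#4 stroke→J1  (C1 outputs effort q/C1)
#0 stroke→GY1  (0-jn J1 has e-setter on 4)
#1 stroke→GY1  (GY GY1: same side as bond 0)
#2 stroke→J2  (J2 flow already set via bond 1)
#5 stroke→J2  (common-f at J2 fixed by 1)
#6 stroke→J3  (closing 0-jn rule on J3)

3  (C1, C2, C3 all integral)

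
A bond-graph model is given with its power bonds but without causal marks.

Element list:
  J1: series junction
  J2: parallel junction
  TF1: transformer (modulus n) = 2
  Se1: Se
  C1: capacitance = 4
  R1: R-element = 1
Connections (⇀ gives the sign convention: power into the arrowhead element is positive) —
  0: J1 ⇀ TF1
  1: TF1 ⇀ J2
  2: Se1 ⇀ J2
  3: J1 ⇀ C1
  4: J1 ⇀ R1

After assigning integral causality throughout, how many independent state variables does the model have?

1  (C1 all integral)

#2 stroke at J2  (Se1: effort source, stroke at far end)
#1 stroke at TF1  (J2 effort already set via bond 2)
#0 stroke at J1  (through TF1, causality passes straight; one stroke at TF1)
#3 stroke at J1  (C1: C, integral causality)
#4 stroke at R1  (J1: last free bond brings flow in)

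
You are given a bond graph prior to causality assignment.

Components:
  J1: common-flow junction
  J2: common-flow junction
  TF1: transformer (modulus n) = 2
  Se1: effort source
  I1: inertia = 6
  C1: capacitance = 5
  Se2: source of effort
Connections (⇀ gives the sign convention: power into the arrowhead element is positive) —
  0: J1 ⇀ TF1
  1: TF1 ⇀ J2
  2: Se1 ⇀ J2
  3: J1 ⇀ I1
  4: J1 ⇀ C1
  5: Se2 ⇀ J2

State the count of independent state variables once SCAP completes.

2  (C1, I1 all integral)

b2 stroke→J2  (Se1: effort source, stroke at far end)
b5 stroke→J2  (Se2 fixes effort; stroke away)
b1 stroke→TF1  (J2: last free bond brings flow in)
b0 stroke→J1  (through TF1, causality passes straight; one stroke at TF1)
b3 stroke→I1  (prefer integral on I1)
b4 stroke→J1  (common-f at J1 fixed by 3)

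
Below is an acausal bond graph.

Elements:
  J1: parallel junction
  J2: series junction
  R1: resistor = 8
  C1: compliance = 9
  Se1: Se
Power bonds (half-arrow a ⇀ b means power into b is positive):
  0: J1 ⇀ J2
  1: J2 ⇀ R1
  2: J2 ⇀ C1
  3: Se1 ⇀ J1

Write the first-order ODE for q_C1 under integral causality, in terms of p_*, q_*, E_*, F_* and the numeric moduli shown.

bond 3 →J1  (Se1 fixes effort; stroke away)
bond 0 →J2  (0-jn J1 has e-setter on 3)
bond 2 →J2  (C1 integral (e out))
bond 1 →R1  (closing 1-jn rule on J2)

dq_C1/dt = E_Se1/8 - q_C1/72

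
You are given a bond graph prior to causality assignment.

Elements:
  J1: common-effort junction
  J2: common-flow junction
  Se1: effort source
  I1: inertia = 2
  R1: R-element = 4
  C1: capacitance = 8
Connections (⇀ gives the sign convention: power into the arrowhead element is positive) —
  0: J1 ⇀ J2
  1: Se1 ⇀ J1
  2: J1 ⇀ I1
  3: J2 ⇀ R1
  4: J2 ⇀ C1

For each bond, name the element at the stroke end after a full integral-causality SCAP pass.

b1 stroke at J1  (Se1 fixes effort; stroke away)
b0 stroke at J2  (J1: bond 1 brought effort, rest push out)
b2 stroke at I1  (J1 effort already set via bond 1)
b4 stroke at J2  (C1 outputs effort q/C1)
b3 stroke at R1  (J2 needs exactly one f-in)

b0 →J2
b1 →J1
b2 →I1
b3 →R1
b4 →J2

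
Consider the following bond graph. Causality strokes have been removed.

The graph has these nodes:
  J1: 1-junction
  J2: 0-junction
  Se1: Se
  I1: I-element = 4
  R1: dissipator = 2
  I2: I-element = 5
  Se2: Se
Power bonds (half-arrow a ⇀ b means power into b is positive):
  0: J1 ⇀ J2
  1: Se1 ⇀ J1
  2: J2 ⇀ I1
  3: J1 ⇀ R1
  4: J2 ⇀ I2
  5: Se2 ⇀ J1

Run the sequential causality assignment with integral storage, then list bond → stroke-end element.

bond 1 →J1  (Se1 fixes effort; stroke away)
bond 5 →J1  (Se2 (Se) sets effort on bond)
bond 2 →I1  (I1: I, integral causality)
bond 4 →I2  (I2 outputs flow p/I2)
bond 0 →J2  (only one effort-in slot at J2)
bond 3 →J1  (J1: bond 0 brought flow, rest push out)

β0 stroke→J2
β1 stroke→J1
β2 stroke→I1
β3 stroke→J1
β4 stroke→I2
β5 stroke→J1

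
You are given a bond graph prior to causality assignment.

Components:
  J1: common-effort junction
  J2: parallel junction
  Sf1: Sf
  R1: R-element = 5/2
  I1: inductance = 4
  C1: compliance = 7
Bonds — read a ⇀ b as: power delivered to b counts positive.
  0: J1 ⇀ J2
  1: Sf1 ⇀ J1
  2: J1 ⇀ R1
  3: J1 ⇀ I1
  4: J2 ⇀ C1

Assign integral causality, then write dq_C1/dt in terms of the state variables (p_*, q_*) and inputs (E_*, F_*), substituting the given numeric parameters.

dq_C1/dt = F_Sf1 - p_I1/4 - 2*q_C1/35

b1 →Sf1  (Sf1: flow source, stroke at near end)
b3 →I1  (prefer integral on I1)
b4 →J2  (C1: C, integral causality)
b0 →J1  (J2 effort already set via bond 4)
b2 →R1  (J1 effort already set via bond 0)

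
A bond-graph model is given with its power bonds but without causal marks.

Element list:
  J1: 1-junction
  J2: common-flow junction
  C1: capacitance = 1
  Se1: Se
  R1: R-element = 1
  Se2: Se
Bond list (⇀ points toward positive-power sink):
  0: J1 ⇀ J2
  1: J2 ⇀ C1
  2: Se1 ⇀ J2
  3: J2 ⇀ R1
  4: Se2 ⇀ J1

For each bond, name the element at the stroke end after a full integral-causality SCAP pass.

b2 |J2  (Se1: effort source, stroke at far end)
b4 |J1  (Se2 (Se) sets effort on bond)
b0 |J2  (only one flow-in slot at J1)
b1 |J2  (prefer integral on C1)
b3 |R1  (J2 needs exactly one f-in)

#0 →J2
#1 →J2
#2 →J2
#3 →R1
#4 →J1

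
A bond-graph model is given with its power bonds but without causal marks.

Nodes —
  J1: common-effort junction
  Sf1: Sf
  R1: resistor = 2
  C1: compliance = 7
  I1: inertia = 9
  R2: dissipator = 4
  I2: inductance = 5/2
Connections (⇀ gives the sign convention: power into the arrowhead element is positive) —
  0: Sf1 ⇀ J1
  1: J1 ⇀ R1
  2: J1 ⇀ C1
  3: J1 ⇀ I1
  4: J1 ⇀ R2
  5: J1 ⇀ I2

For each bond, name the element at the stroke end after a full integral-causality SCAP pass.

b0 |Sf1  (Sf1 fixes flow; stroke at Sf1)
b2 |J1  (prefer integral on C1)
b1 |R1  (J1: bond 2 brought effort, rest push out)
b3 |I1  (J1 effort already set via bond 2)
b4 |R2  (J1: bond 2 brought effort, rest push out)
b5 |I2  (0-jn J1 has e-setter on 2)

bond 0 |Sf1
bond 1 |R1
bond 2 |J1
bond 3 |I1
bond 4 |R2
bond 5 |I2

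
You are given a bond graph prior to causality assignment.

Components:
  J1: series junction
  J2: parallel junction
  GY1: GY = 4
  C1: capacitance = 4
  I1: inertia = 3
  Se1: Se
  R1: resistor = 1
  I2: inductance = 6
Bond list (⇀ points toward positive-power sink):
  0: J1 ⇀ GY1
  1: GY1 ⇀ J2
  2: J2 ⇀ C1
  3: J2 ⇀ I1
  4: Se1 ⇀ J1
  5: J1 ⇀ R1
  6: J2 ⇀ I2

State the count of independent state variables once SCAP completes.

b4 stroke→J1  (source Se1 imposes e)
b2 stroke→J2  (C1: C, integral causality)
b1 stroke→GY1  (J2 effort already set via bond 2)
b3 stroke→I1  (J2 effort already set via bond 2)
b6 stroke→I2  (common-e at J2 fixed by 2)
b0 stroke→GY1  (GY1: gyrator matches bond 1)
b5 stroke→J1  (J1 flow already set via bond 0)

3  (C1, I1, I2 all integral)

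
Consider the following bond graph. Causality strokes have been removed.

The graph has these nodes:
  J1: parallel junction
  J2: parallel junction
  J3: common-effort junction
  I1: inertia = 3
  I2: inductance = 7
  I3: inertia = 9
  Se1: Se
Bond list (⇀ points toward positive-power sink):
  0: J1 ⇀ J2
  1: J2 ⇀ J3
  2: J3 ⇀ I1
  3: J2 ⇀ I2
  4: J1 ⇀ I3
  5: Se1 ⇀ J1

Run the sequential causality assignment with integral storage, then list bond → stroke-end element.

#0 stroke at J2
#1 stroke at J3
#2 stroke at I1
#3 stroke at I2
#4 stroke at I3
#5 stroke at J1

β5 stroke at J1  (Se1 (Se) sets effort on bond)
β0 stroke at J2  (J1 effort already set via bond 5)
β4 stroke at I3  (common-e at J1 fixed by 5)
β1 stroke at J3  (J2: bond 0 brought effort, rest push out)
β3 stroke at I2  (J2 effort already set via bond 0)
β2 stroke at I1  (common-e at J3 fixed by 1)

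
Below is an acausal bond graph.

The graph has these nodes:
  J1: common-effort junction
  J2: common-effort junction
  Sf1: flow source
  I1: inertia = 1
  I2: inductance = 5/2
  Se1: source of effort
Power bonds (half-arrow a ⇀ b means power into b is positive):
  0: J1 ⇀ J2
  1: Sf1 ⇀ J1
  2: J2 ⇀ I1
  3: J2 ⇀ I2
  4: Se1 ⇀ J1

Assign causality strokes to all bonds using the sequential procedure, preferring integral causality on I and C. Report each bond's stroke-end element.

b1 stroke at Sf1  (Sf1: flow source, stroke at near end)
b4 stroke at J1  (Se1 fixes effort; stroke away)
b0 stroke at J2  (J1: bond 4 brought effort, rest push out)
b2 stroke at I1  (0-jn J2 has e-setter on 0)
b3 stroke at I2  (common-e at J2 fixed by 0)

β0 →J2
β1 →Sf1
β2 →I1
β3 →I2
β4 →J1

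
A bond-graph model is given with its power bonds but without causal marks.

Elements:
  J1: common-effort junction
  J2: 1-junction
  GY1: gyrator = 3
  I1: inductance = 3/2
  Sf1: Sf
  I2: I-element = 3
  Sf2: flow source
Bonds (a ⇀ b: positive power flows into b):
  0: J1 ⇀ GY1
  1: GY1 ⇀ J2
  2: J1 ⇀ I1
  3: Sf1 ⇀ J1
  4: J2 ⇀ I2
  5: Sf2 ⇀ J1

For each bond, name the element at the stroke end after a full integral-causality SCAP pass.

bond 3 →Sf1  (Sf1 fixes flow; stroke at Sf1)
bond 5 →Sf2  (Sf2 fixes flow; stroke at Sf2)
bond 2 →I1  (prefer integral on I1)
bond 0 →J1  (J1: last free bond brings effort in)
bond 1 →J2  (GY1 both-in/both-out from 0)
bond 4 →I2  (J2: last free bond brings flow in)

#0 stroke at J1
#1 stroke at J2
#2 stroke at I1
#3 stroke at Sf1
#4 stroke at I2
#5 stroke at Sf2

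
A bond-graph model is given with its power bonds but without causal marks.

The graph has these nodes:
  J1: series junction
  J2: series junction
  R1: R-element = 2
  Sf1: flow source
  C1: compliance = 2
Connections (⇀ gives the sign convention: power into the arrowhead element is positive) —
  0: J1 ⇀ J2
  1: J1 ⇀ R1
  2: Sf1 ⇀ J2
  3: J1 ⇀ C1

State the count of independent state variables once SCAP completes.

b2 →Sf1  (Sf1: flow source, stroke at near end)
b0 →J2  (J2: bond 2 brought flow, rest push out)
b1 →J1  (1-jn J1 has f-setter on 0)
b3 →J1  (J1 flow already set via bond 0)

1  (C1 all integral)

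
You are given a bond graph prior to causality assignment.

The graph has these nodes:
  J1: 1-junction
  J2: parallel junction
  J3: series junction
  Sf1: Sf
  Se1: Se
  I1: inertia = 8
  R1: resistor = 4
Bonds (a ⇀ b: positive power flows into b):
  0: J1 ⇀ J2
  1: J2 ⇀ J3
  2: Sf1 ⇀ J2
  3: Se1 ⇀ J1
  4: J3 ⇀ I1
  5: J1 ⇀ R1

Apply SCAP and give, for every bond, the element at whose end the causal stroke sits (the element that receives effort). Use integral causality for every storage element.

b2 |Sf1  (Sf1: flow source, stroke at near end)
b3 |J1  (source Se1 imposes e)
b4 |I1  (prefer integral on I1)
b1 |J3  (J3: bond 4 brought flow, rest push out)
b0 |J2  (J2 needs exactly one e-in)
b5 |J1  (J1 flow already set via bond 0)

β0 |J2
β1 |J3
β2 |Sf1
β3 |J1
β4 |I1
β5 |J1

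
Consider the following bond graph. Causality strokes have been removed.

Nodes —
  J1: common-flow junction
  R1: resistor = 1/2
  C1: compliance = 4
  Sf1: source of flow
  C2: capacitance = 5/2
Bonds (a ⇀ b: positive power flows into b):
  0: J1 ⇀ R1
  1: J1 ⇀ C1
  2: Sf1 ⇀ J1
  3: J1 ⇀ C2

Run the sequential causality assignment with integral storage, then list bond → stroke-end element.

bond 2 stroke→Sf1  (Sf1 fixes flow; stroke at Sf1)
bond 0 stroke→J1  (1-jn J1 has f-setter on 2)
bond 1 stroke→J1  (1-jn J1 has f-setter on 2)
bond 3 stroke→J1  (1-jn J1 has f-setter on 2)

bond 0 stroke→J1
bond 1 stroke→J1
bond 2 stroke→Sf1
bond 3 stroke→J1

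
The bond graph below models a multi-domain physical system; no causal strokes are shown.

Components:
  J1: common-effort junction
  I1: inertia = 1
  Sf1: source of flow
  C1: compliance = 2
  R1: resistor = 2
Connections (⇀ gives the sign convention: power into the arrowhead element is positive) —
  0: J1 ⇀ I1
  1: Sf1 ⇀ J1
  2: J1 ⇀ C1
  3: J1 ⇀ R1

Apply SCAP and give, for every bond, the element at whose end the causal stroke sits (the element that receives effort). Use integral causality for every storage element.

#1 →Sf1  (Sf1 fixes flow; stroke at Sf1)
#0 →I1  (I1 outputs flow p/I1)
#2 →J1  (prefer integral on C1)
#3 →R1  (J1: bond 2 brought effort, rest push out)

#0 stroke→I1
#1 stroke→Sf1
#2 stroke→J1
#3 stroke→R1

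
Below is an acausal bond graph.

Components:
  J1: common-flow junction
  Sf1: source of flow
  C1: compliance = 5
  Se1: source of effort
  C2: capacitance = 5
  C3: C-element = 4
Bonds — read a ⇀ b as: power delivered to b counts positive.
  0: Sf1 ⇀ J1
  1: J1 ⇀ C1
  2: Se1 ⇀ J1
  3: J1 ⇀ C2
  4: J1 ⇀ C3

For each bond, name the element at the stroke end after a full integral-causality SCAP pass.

bond 0 |Sf1  (source Sf1 imposes f)
bond 2 |J1  (Se1: effort source, stroke at far end)
bond 1 |J1  (J1 flow already set via bond 0)
bond 3 |J1  (J1 flow already set via bond 0)
bond 4 |J1  (J1: bond 0 brought flow, rest push out)

bond 0 stroke at Sf1
bond 1 stroke at J1
bond 2 stroke at J1
bond 3 stroke at J1
bond 4 stroke at J1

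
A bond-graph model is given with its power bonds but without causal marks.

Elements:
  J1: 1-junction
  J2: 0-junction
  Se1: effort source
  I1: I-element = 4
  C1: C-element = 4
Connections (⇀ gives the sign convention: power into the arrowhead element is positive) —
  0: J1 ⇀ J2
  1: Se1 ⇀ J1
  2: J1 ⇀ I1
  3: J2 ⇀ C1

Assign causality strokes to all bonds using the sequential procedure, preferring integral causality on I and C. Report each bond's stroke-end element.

bond 0 →J1
bond 1 →J1
bond 2 →I1
bond 3 →J2

#1 stroke→J1  (source Se1 imposes e)
#2 stroke→I1  (I1 integral (f out))
#0 stroke→J1  (common-f at J1 fixed by 2)
#3 stroke→J2  (only one effort-in slot at J2)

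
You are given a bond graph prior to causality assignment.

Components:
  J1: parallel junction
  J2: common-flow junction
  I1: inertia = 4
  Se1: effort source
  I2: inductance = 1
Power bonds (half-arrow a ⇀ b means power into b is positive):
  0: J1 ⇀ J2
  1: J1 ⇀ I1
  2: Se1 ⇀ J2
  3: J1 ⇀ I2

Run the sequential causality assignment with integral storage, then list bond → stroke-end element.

β2 stroke→J2  (Se1 (Se) sets effort on bond)
β0 stroke→J1  (J2: last free bond brings flow in)
β1 stroke→I1  (J1 effort already set via bond 0)
β3 stroke→I2  (0-jn J1 has e-setter on 0)

b0 stroke at J1
b1 stroke at I1
b2 stroke at J2
b3 stroke at I2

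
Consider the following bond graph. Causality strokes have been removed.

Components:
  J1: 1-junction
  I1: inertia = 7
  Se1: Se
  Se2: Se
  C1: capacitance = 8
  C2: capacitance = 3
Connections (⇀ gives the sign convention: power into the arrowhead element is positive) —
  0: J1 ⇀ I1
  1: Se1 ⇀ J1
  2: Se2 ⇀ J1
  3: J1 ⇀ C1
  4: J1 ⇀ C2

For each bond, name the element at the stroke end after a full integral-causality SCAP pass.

#0 →I1
#1 →J1
#2 →J1
#3 →J1
#4 →J1

b1 |J1  (Se1 (Se) sets effort on bond)
b2 |J1  (Se2 fixes effort; stroke away)
b0 |I1  (I1 outputs flow p/I1)
b3 |J1  (J1: bond 0 brought flow, rest push out)
b4 |J1  (J1 flow already set via bond 0)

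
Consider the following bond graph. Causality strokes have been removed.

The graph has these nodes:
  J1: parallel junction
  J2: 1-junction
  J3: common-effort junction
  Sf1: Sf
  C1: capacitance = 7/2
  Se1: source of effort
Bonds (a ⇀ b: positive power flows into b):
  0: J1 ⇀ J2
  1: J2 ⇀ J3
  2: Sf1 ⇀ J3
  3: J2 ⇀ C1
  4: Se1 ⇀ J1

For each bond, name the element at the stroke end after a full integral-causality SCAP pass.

β2 stroke→Sf1  (Sf1: flow source, stroke at near end)
β4 stroke→J1  (Se1 fixes effort; stroke away)
β0 stroke→J2  (J1 effort already set via bond 4)
β1 stroke→J3  (closing 0-jn rule on J3)
β3 stroke→J2  (common-f at J2 fixed by 1)

#0 →J2
#1 →J3
#2 →Sf1
#3 →J2
#4 →J1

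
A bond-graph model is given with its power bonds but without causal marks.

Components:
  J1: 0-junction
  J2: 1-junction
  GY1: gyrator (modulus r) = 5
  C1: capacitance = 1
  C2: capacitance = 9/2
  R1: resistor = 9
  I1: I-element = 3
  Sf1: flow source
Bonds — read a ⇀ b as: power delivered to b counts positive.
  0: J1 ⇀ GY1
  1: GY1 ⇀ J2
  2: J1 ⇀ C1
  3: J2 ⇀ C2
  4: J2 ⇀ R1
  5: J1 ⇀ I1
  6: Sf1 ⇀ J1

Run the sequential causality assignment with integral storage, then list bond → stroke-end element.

bond 0 →GY1
bond 1 →GY1
bond 2 →J1
bond 3 →J2
bond 4 →J2
bond 5 →I1
bond 6 →Sf1

bond 6 stroke→Sf1  (Sf1: flow source, stroke at near end)
bond 2 stroke→J1  (C1: C, integral causality)
bond 0 stroke→GY1  (0-jn J1 has e-setter on 2)
bond 5 stroke→I1  (J1 effort already set via bond 2)
bond 1 stroke→GY1  (through GY1, causality inverts; strokes same side of GY1)
bond 3 stroke→J2  (J2: bond 1 brought flow, rest push out)
bond 4 stroke→J2  (J2: bond 1 brought flow, rest push out)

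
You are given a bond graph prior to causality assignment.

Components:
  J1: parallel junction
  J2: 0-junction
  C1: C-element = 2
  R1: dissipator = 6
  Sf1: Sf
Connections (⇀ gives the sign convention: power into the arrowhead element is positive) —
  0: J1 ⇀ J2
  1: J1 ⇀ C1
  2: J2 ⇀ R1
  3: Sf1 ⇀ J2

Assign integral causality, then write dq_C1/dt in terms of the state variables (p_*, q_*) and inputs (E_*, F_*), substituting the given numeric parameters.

dq_C1/dt = F_Sf1 - q_C1/12

β3 →Sf1  (Sf1 fixes flow; stroke at Sf1)
β1 →J1  (C1: C, integral causality)
β0 →J2  (J1: bond 1 brought effort, rest push out)
β2 →R1  (J2 effort already set via bond 0)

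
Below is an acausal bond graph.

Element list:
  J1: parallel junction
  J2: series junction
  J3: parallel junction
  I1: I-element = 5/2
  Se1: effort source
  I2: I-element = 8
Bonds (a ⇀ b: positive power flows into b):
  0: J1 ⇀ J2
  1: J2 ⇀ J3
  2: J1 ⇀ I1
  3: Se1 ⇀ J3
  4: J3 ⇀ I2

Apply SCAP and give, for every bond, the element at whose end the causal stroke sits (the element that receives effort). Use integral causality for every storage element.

b3 |J3  (Se1 (Se) sets effort on bond)
b1 |J2  (J3 effort already set via bond 3)
b4 |I2  (0-jn J3 has e-setter on 3)
b0 |J1  (closing 1-jn rule on J2)
b2 |I1  (common-e at J1 fixed by 0)

bond 0 →J1
bond 1 →J2
bond 2 →I1
bond 3 →J3
bond 4 →I2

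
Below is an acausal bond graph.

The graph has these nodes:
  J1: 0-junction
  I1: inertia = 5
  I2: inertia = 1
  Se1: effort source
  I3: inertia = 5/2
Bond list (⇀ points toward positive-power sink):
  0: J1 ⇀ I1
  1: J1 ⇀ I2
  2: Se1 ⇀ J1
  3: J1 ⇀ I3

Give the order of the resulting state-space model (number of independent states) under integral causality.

bond 2 |J1  (source Se1 imposes e)
bond 0 |I1  (0-jn J1 has e-setter on 2)
bond 1 |I2  (J1: bond 2 brought effort, rest push out)
bond 3 |I3  (common-e at J1 fixed by 2)

3  (I1, I2, I3 all integral)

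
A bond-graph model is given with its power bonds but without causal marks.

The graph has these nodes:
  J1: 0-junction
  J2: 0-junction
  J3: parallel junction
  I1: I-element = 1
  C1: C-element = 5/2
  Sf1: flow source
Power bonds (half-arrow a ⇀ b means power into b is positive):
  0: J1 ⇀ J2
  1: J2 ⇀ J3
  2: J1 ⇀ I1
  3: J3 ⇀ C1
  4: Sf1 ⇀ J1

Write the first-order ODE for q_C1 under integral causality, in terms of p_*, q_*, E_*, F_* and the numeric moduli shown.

dq_C1/dt = F_Sf1 - p_I1

bond 4 |Sf1  (Sf1: flow source, stroke at near end)
bond 2 |I1  (I1 integral (f out))
bond 0 |J1  (J1: last free bond brings effort in)
bond 1 |J2  (J2 needs exactly one e-in)
bond 3 |J3  (only one effort-in slot at J3)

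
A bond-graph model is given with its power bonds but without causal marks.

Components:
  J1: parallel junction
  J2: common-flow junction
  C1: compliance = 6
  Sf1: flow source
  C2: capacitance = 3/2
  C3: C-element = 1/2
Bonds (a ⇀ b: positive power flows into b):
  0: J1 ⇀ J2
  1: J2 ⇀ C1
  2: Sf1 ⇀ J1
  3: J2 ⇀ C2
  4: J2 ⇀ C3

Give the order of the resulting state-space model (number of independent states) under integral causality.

3  (C1, C2, C3 all integral)

β2 stroke at Sf1  (Sf1 (Sf) sets flow on bond)
β0 stroke at J1  (only one effort-in slot at J1)
β1 stroke at J2  (J2 flow already set via bond 0)
β3 stroke at J2  (J2: bond 0 brought flow, rest push out)
β4 stroke at J2  (1-jn J2 has f-setter on 0)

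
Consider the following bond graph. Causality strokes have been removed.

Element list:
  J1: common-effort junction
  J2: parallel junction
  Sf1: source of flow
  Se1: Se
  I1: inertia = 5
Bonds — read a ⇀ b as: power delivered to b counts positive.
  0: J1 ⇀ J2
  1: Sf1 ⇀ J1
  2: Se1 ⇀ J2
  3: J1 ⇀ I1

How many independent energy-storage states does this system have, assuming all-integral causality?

b1 |Sf1  (Sf1 fixes flow; stroke at Sf1)
b2 |J2  (Se1 fixes effort; stroke away)
b0 |J1  (J2 effort already set via bond 2)
b3 |I1  (J1 effort already set via bond 0)

1  (I1 all integral)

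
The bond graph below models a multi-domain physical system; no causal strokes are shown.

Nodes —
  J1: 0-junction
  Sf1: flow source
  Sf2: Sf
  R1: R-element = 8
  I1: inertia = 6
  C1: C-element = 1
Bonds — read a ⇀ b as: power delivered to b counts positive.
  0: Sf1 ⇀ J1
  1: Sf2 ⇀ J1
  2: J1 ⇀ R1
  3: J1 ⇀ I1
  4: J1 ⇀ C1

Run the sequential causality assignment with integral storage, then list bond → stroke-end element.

#0 stroke at Sf1
#1 stroke at Sf2
#2 stroke at R1
#3 stroke at I1
#4 stroke at J1

#0 |Sf1  (Sf1 fixes flow; stroke at Sf1)
#1 |Sf2  (source Sf2 imposes f)
#3 |I1  (I1 integral (f out))
#4 |J1  (C1 integral (e out))
#2 |R1  (J1: bond 4 brought effort, rest push out)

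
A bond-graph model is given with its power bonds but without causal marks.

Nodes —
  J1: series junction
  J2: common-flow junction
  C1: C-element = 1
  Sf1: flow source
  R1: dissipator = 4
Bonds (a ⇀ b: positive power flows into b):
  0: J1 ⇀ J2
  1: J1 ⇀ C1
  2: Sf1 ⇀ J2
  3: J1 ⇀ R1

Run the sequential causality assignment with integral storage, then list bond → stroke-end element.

#0 stroke→J2
#1 stroke→J1
#2 stroke→Sf1
#3 stroke→J1

bond 2 stroke→Sf1  (Sf1 fixes flow; stroke at Sf1)
bond 0 stroke→J2  (J2: bond 2 brought flow, rest push out)
bond 1 stroke→J1  (J1 flow already set via bond 0)
bond 3 stroke→J1  (J1 flow already set via bond 0)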